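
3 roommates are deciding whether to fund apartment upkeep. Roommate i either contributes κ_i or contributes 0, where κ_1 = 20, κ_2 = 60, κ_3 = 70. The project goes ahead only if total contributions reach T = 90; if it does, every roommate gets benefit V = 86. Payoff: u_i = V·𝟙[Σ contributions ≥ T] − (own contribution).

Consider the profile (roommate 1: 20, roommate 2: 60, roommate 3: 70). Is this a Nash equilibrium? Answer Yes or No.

Total = 150 ≥ 90: provided.
Roommate 1 (pledges 20, payoff 66): dropping to 0 → total 130, payoff 86. Profitable deviation.

No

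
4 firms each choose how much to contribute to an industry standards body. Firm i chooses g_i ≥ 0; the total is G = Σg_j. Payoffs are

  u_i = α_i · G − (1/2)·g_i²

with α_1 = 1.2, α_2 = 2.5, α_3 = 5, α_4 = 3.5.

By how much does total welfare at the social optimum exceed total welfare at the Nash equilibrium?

Firm i's FOC: ∂u_i/∂g_i = α_i − g_i = 0, so g_i* = α_i.
NE contributions = (1.2, 2.5, 5, 3.5); G = 12.2.
W^NE = (Σα)·G − ½Σα_i² = 12.2² − ½·44.94 = 126.37.
Planner sets g_i = Σα_j = 12.2 for every i, so G^SO = 4·12.2 = 48.8.
W^SO = (Σα)·G^SO − ½·4·(Σα)² = (4/2)·12.2² = 297.68.
Deadweight loss = W^SO − W^NE = 171.31.

171.31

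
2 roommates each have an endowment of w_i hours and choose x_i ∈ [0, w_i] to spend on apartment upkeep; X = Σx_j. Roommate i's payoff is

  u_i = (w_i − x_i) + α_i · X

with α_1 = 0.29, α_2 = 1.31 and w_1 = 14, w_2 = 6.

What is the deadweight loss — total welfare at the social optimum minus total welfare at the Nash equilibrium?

8.4

∂u_i/∂x_i = α_i − 1, so roommate i contributes w_i if α_i > 1, else 0.
α_i > 1 for i ∈ {2}; NE contributions (0, 6), X = 6.
W^NE = Σw_i − X^NE + (Σα_i)·X^NE = 20 + 0.6·6 = 23.6.
Planner: ∂(Σu_j)/∂x_i = Σα_j − 1 = 0.6 > 0, so everyone contributes w_i; X^SO = 20, W^SO = 20 + 0.6·20 = 32.
Deadweight loss = 8.4.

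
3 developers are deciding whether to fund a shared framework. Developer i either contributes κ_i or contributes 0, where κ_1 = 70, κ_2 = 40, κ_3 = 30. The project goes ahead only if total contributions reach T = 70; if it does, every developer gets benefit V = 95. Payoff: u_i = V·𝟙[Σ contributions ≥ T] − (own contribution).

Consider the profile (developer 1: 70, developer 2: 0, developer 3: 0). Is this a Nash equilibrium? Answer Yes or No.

Yes

Total = 70 ≥ 70: provided.
Developer 1 (pledges 70, payoff 25): dropping to 0 → total 0, payoff 0. No gain.
Developer 2 (pledges 0, payoff 95): pledging 40 → total 110, payoff 55. No gain.
Developer 3 (pledges 0, payoff 95): pledging 30 → total 100, payoff 65. No gain.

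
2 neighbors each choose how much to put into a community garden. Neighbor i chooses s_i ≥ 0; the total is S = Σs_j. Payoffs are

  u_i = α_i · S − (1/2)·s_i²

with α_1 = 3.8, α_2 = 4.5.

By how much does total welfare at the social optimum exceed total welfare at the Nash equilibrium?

17.345

Neighbor i's FOC: ∂u_i/∂s_i = α_i − s_i = 0, so s_i* = α_i.
NE contributions = (3.8, 4.5); S = 8.3.
W^NE = (Σα)·S − ½Σα_i² = 8.3² − ½·34.69 = 51.545.
Planner sets s_i = Σα_j = 8.3 for every i, so S^SO = 2·8.3 = 16.6.
W^SO = (Σα)·S^SO − ½·2·(Σα)² = (2/2)·8.3² = 68.89.
Deadweight loss = W^SO − W^NE = 17.345.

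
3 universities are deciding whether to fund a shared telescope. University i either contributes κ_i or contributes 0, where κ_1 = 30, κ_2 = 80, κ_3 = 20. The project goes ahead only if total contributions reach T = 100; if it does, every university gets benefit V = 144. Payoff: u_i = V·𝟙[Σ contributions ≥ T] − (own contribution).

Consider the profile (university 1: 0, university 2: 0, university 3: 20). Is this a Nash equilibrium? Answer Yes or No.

Total = 20 < 100: not provided.
University 1 (pledges 0, payoff 0): pledging 30 → total 50, payoff -30. No gain.
University 2 (pledges 0, payoff 0): pledging 80 → total 100, payoff 64. Profitable deviation.

No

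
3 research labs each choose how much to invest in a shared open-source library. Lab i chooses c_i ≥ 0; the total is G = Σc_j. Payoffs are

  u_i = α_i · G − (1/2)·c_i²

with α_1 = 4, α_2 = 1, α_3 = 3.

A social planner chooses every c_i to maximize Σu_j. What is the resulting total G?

24

Planner FOC: ∂(Σu_j)/∂c_i = (Σα_j) − c_i = 0, so c_i^SO = Σα_j = 8 for every i; G^SO = 24.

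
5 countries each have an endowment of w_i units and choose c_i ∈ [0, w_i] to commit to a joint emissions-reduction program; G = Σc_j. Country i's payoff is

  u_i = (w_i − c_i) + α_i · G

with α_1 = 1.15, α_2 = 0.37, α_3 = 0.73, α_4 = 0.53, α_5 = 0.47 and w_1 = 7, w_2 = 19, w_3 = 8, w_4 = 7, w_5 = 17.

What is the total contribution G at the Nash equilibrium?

∂u_i/∂c_i = α_i − 1, so country i contributes w_i if α_i > 1, else 0.
α_i > 1 for i ∈ {1}; NE contributions (7, 0, 0, 0, 0), G = 7.

7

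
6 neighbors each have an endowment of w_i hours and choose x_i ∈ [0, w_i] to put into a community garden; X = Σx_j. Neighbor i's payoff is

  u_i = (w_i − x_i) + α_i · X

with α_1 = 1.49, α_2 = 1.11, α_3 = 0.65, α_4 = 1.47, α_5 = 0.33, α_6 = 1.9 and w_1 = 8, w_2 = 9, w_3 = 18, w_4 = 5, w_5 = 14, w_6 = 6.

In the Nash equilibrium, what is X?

∂u_i/∂x_i = α_i − 1, so neighbor i contributes w_i if α_i > 1, else 0.
α_i > 1 for i ∈ {1, 2, 4, 6}; NE contributions (8, 9, 0, 5, 0, 6), X = 28.

28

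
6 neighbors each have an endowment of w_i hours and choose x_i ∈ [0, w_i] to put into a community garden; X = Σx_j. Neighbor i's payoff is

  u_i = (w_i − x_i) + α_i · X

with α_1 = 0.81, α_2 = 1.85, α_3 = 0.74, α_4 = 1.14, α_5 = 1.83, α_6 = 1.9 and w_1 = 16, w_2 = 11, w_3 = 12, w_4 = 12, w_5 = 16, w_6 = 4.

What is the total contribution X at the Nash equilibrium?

43

∂u_i/∂x_i = α_i − 1, so neighbor i contributes w_i if α_i > 1, else 0.
α_i > 1 for i ∈ {2, 4, 5, 6}; NE contributions (0, 11, 0, 12, 16, 4), X = 43.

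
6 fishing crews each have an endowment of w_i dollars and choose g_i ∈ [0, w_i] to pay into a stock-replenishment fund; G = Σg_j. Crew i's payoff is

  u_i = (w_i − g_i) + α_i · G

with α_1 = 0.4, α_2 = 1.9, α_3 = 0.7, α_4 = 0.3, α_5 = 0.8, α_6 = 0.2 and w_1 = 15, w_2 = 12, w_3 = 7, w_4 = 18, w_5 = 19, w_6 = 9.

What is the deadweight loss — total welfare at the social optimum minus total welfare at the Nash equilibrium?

∂u_i/∂g_i = α_i − 1, so crew i contributes w_i if α_i > 1, else 0.
α_i > 1 for i ∈ {2}; NE contributions (0, 12, 0, 0, 0, 0), G = 12.
W^NE = Σw_i − G^NE + (Σα_i)·G^NE = 80 + 3.3·12 = 119.6.
Planner: ∂(Σu_j)/∂g_i = Σα_j − 1 = 3.3 > 0, so everyone contributes w_i; G^SO = 80, W^SO = 80 + 3.3·80 = 344.
Deadweight loss = 224.4.

224.4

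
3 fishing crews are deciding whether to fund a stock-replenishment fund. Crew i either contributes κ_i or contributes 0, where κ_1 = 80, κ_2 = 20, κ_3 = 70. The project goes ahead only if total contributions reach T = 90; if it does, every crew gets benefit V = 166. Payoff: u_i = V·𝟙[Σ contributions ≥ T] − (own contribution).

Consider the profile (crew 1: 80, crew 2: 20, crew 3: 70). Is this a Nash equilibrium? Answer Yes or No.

Total = 170 ≥ 90: provided.
Crew 1 (pledges 80, payoff 86): dropping to 0 → total 90, payoff 166. Profitable deviation.

No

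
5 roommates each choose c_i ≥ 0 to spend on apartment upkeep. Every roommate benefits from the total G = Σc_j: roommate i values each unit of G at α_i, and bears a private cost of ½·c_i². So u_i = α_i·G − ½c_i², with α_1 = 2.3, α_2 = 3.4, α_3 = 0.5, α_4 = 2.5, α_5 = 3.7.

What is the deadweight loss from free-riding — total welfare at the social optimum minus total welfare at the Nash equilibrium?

249.16

Roommate i's FOC: ∂u_i/∂c_i = α_i − c_i = 0, so c_i* = α_i.
NE contributions = (2.3, 3.4, 0.5, 2.5, 3.7); G = 12.4.
W^NE = (Σα)·G − ½Σα_i² = 12.4² − ½·37.04 = 135.24.
Planner sets c_i = Σα_j = 12.4 for every i, so G^SO = 5·12.4 = 62.
W^SO = (Σα)·G^SO − ½·5·(Σα)² = (5/2)·12.4² = 384.4.
Deadweight loss = W^SO − W^NE = 249.16.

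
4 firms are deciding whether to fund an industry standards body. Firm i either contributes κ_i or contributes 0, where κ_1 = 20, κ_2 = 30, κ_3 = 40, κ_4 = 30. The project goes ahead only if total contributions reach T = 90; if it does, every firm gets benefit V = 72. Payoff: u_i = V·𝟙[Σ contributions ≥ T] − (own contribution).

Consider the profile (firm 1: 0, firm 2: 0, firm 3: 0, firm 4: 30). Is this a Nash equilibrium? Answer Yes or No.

Total = 30 < 90: not provided.
Firm 1 (pledges 0, payoff 0): pledging 20 → total 50, payoff -20. No gain.
Firm 2 (pledges 0, payoff 0): pledging 30 → total 60, payoff -30. No gain.
Firm 3 (pledges 0, payoff 0): pledging 40 → total 70, payoff -40. No gain.
Firm 4 (pledges 30, payoff -30): dropping to 0 → total 0, payoff 0. Profitable deviation.

No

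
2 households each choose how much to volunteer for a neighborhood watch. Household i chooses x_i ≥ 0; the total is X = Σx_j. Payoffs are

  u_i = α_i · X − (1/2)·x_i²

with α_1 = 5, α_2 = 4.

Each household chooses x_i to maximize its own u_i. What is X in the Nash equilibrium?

9

Household i's FOC: ∂u_i/∂x_i = α_i − x_i = 0, so x_i* = α_i.
NE contributions = (5, 4); X = 9.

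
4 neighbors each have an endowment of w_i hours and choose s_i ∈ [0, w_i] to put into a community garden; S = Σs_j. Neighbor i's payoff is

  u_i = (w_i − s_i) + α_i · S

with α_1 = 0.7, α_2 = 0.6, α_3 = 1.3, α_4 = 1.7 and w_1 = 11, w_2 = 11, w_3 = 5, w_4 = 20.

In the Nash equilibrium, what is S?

25

∂u_i/∂s_i = α_i − 1, so neighbor i contributes w_i if α_i > 1, else 0.
α_i > 1 for i ∈ {3, 4}; NE contributions (0, 0, 5, 20), S = 25.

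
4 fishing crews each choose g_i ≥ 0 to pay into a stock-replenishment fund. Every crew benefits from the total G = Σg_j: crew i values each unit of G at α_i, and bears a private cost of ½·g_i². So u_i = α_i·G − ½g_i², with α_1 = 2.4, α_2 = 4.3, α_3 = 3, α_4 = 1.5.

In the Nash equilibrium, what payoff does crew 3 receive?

29.1

Crew i's FOC: ∂u_i/∂g_i = α_i − g_i = 0, so g_i* = α_i.
NE contributions = (2.4, 4.3, 3, 1.5); G = 11.2.
u_3 = α_3·G − ½·(g_3)² = 3·11.2 − ½·3² = 29.1.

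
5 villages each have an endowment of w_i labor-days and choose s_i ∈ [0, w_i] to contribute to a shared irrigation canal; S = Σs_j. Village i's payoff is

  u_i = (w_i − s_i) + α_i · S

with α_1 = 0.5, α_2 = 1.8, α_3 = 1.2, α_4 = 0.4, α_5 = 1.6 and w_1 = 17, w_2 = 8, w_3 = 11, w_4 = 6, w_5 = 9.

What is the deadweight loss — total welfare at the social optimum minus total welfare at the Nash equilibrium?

∂u_i/∂s_i = α_i − 1, so village i contributes w_i if α_i > 1, else 0.
α_i > 1 for i ∈ {2, 3, 5}; NE contributions (0, 8, 11, 0, 9), S = 28.
W^NE = Σw_i − S^NE + (Σα_i)·S^NE = 51 + 4.5·28 = 177.
Planner: ∂(Σu_j)/∂s_i = Σα_j − 1 = 4.5 > 0, so everyone contributes w_i; S^SO = 51, W^SO = 51 + 4.5·51 = 280.5.
Deadweight loss = 103.5.

103.5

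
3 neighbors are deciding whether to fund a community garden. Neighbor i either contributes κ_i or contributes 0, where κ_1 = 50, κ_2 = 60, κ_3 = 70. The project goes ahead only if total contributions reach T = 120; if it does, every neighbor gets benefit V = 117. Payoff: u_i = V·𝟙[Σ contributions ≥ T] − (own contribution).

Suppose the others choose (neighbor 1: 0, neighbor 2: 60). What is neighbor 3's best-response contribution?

Others' total = 60. Contributing 70 brings total to 130 ≥ 120: gain V − κ_3 = 47.
Best response: 70.

70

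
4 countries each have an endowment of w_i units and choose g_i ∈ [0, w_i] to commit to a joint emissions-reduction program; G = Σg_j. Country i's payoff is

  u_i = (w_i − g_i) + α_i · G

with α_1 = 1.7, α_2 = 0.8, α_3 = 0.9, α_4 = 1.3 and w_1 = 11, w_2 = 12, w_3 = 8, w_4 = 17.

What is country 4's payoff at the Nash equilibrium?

36.4

∂u_i/∂g_i = α_i − 1, so country i contributes w_i if α_i > 1, else 0.
α_i > 1 for i ∈ {1, 4}; NE contributions (11, 0, 0, 17), G = 28.
u_4 = (17 − 17) + 1.3·28 = 36.4.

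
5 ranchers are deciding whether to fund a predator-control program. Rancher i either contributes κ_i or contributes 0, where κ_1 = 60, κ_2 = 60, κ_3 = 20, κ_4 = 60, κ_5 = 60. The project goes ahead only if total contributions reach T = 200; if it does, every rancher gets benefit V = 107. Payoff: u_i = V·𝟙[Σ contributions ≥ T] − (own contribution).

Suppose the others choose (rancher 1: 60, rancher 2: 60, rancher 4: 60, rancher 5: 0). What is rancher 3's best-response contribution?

20

Others' total = 180. Contributing 20 brings total to 200 ≥ 200: gain V − κ_3 = 87.
Best response: 20.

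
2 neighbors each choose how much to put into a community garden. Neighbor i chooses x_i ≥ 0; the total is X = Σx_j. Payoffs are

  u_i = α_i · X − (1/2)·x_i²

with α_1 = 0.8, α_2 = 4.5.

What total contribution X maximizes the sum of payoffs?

Planner FOC: ∂(Σu_j)/∂x_i = (Σα_j) − x_i = 0, so x_i^SO = Σα_j = 5.3 for every i; X^SO = 10.6.

10.6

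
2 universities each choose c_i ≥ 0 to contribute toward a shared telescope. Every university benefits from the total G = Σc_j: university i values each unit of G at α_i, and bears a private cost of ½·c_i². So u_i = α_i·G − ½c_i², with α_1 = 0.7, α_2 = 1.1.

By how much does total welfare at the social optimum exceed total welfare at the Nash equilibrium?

0.85

University i's FOC: ∂u_i/∂c_i = α_i − c_i = 0, so c_i* = α_i.
NE contributions = (0.7, 1.1); G = 1.8.
W^NE = (Σα)·G − ½Σα_i² = 1.8² − ½·1.7 = 2.39.
Planner sets c_i = Σα_j = 1.8 for every i, so G^SO = 2·1.8 = 3.6.
W^SO = (Σα)·G^SO − ½·2·(Σα)² = (2/2)·1.8² = 3.24.
Deadweight loss = W^SO − W^NE = 0.85.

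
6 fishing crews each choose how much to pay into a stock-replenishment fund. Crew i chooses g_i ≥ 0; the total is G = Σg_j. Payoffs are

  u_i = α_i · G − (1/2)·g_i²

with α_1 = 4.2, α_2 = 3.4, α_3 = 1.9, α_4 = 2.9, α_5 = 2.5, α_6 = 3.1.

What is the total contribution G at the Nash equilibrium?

18

Crew i's FOC: ∂u_i/∂g_i = α_i − g_i = 0, so g_i* = α_i.
NE contributions = (4.2, 3.4, 1.9, 2.9, 2.5, 3.1); G = 18.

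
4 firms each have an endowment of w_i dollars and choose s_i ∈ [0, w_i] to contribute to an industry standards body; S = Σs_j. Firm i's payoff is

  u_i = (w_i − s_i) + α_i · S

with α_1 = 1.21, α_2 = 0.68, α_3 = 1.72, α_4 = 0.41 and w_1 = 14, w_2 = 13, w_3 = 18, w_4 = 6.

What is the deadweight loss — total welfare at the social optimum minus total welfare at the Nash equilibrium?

∂u_i/∂s_i = α_i − 1, so firm i contributes w_i if α_i > 1, else 0.
α_i > 1 for i ∈ {1, 3}; NE contributions (14, 0, 18, 0), S = 32.
W^NE = Σw_i − S^NE + (Σα_i)·S^NE = 51 + 3.02·32 = 147.64.
Planner: ∂(Σu_j)/∂s_i = Σα_j − 1 = 3.02 > 0, so everyone contributes w_i; S^SO = 51, W^SO = 51 + 3.02·51 = 205.02.
Deadweight loss = 57.38.

57.38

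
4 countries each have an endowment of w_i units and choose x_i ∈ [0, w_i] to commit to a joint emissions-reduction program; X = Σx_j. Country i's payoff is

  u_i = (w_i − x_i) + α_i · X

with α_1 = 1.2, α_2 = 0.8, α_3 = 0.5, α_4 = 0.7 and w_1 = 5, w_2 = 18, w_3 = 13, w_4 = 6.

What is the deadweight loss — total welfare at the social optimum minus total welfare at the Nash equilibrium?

81.4

∂u_i/∂x_i = α_i − 1, so country i contributes w_i if α_i > 1, else 0.
α_i > 1 for i ∈ {1}; NE contributions (5, 0, 0, 0), X = 5.
W^NE = Σw_i − X^NE + (Σα_i)·X^NE = 42 + 2.2·5 = 53.
Planner: ∂(Σu_j)/∂x_i = Σα_j − 1 = 2.2 > 0, so everyone contributes w_i; X^SO = 42, W^SO = 42 + 2.2·42 = 134.4.
Deadweight loss = 81.4.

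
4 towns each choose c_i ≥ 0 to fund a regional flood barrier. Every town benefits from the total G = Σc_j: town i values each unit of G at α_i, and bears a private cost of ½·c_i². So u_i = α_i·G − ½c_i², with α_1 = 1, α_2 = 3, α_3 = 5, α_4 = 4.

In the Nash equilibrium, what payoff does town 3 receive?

Town i's FOC: ∂u_i/∂c_i = α_i − c_i = 0, so c_i* = α_i.
NE contributions = (1, 3, 5, 4); G = 13.
u_3 = α_3·G − ½·(c_3)² = 5·13 − ½·5² = 52.5.

52.5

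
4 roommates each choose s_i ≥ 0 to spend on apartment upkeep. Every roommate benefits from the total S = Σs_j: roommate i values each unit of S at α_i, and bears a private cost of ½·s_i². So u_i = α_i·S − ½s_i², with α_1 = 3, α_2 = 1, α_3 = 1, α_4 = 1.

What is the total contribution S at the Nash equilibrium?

6

Roommate i's FOC: ∂u_i/∂s_i = α_i − s_i = 0, so s_i* = α_i.
NE contributions = (3, 1, 1, 1); S = 6.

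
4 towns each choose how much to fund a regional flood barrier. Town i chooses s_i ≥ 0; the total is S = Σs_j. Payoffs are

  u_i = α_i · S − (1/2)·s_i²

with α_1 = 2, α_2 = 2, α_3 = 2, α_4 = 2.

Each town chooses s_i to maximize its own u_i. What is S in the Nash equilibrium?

Town i's FOC: ∂u_i/∂s_i = α_i − s_i = 0, so s_i* = α_i.
NE contributions = (2, 2, 2, 2); S = 8.

8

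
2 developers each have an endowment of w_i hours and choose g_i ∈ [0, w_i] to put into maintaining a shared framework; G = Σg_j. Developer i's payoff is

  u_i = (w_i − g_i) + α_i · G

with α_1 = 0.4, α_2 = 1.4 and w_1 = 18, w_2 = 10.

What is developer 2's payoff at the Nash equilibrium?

14

∂u_i/∂g_i = α_i − 1, so developer i contributes w_i if α_i > 1, else 0.
α_i > 1 for i ∈ {2}; NE contributions (0, 10), G = 10.
u_2 = (10 − 10) + 1.4·10 = 14.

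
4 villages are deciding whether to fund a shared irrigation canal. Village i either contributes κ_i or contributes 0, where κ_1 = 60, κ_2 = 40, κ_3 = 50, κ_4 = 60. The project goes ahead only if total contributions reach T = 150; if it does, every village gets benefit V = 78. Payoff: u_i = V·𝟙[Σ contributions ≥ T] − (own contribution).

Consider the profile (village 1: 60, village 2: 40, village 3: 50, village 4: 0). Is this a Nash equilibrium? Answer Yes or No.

Total = 150 ≥ 150: provided.
Village 1 (pledges 60, payoff 18): dropping to 0 → total 90, payoff 0. No gain.
Village 2 (pledges 40, payoff 38): dropping to 0 → total 110, payoff 0. No gain.
Village 3 (pledges 50, payoff 28): dropping to 0 → total 100, payoff 0. No gain.
Village 4 (pledges 0, payoff 78): pledging 60 → total 210, payoff 18. No gain.

Yes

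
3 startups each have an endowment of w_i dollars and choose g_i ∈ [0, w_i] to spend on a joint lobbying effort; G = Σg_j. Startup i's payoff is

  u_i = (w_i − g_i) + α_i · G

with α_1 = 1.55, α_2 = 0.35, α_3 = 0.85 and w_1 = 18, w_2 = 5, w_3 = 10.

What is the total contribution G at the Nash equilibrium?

18

∂u_i/∂g_i = α_i − 1, so startup i contributes w_i if α_i > 1, else 0.
α_i > 1 for i ∈ {1}; NE contributions (18, 0, 0), G = 18.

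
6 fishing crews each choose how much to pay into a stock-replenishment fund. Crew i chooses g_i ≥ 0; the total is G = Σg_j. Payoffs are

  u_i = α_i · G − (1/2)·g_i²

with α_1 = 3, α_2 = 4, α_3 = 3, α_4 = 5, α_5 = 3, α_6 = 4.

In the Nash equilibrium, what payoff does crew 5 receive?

Crew i's FOC: ∂u_i/∂g_i = α_i − g_i = 0, so g_i* = α_i.
NE contributions = (3, 4, 3, 5, 3, 4); G = 22.
u_5 = α_5·G − ½·(g_5)² = 3·22 − ½·3² = 61.5.

61.5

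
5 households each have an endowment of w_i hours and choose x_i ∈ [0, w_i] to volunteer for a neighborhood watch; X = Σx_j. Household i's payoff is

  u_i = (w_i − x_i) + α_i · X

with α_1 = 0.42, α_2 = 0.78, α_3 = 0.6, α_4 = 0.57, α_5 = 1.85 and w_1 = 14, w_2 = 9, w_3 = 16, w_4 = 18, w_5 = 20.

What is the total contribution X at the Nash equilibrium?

20

∂u_i/∂x_i = α_i − 1, so household i contributes w_i if α_i > 1, else 0.
α_i > 1 for i ∈ {5}; NE contributions (0, 0, 0, 0, 20), X = 20.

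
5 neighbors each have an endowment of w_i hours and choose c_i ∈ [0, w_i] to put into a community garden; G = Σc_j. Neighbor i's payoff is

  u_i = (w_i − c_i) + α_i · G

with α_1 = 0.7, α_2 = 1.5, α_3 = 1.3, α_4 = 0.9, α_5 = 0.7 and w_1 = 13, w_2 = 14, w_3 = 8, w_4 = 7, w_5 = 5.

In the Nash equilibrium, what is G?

∂u_i/∂c_i = α_i − 1, so neighbor i contributes w_i if α_i > 1, else 0.
α_i > 1 for i ∈ {2, 3}; NE contributions (0, 14, 8, 0, 0), G = 22.

22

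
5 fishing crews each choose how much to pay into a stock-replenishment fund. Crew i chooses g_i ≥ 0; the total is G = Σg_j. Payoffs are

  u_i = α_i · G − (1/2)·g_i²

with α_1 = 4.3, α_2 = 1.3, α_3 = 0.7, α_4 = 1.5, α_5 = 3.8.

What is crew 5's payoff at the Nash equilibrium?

36.86

Crew i's FOC: ∂u_i/∂g_i = α_i − g_i = 0, so g_i* = α_i.
NE contributions = (4.3, 1.3, 0.7, 1.5, 3.8); G = 11.6.
u_5 = α_5·G − ½·(g_5)² = 3.8·11.6 − ½·3.8² = 36.86.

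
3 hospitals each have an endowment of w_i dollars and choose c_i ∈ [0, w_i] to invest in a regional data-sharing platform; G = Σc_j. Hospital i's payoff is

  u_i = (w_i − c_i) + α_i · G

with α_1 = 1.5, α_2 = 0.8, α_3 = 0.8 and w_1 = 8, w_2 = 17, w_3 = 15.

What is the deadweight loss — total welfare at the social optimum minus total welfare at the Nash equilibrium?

∂u_i/∂c_i = α_i − 1, so hospital i contributes w_i if α_i > 1, else 0.
α_i > 1 for i ∈ {1}; NE contributions (8, 0, 0), G = 8.
W^NE = Σw_i − G^NE + (Σα_i)·G^NE = 40 + 2.1·8 = 56.8.
Planner: ∂(Σu_j)/∂c_i = Σα_j − 1 = 2.1 > 0, so everyone contributes w_i; G^SO = 40, W^SO = 40 + 2.1·40 = 124.
Deadweight loss = 67.2.

67.2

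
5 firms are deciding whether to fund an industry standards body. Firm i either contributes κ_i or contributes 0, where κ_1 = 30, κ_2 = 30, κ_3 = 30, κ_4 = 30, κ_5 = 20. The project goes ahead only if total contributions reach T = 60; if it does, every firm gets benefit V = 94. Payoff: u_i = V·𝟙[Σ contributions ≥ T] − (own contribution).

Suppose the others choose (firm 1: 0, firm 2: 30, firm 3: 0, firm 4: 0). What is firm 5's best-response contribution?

0

Others' total = 30. Even contributing 20 gives 50 < 60: no benefit either way.
Best response: 0.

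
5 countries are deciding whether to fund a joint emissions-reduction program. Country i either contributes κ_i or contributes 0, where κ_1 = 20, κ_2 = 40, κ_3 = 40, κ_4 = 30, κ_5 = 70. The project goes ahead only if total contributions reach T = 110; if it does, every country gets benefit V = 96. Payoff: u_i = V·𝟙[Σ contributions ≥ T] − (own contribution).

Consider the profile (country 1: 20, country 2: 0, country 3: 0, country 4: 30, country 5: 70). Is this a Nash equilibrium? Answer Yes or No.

Yes

Total = 120 ≥ 110: provided.
Country 1 (pledges 20, payoff 76): dropping to 0 → total 100, payoff 0. No gain.
Country 2 (pledges 0, payoff 96): pledging 40 → total 160, payoff 56. No gain.
Country 3 (pledges 0, payoff 96): pledging 40 → total 160, payoff 56. No gain.
Country 4 (pledges 30, payoff 66): dropping to 0 → total 90, payoff 0. No gain.
Country 5 (pledges 70, payoff 26): dropping to 0 → total 50, payoff 0. No gain.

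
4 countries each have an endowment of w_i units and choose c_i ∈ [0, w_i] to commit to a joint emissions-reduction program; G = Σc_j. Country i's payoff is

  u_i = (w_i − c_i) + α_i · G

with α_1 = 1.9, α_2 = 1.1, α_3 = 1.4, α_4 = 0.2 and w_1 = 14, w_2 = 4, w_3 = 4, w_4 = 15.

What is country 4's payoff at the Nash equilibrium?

19.4

∂u_i/∂c_i = α_i − 1, so country i contributes w_i if α_i > 1, else 0.
α_i > 1 for i ∈ {1, 2, 3}; NE contributions (14, 4, 4, 0), G = 22.
u_4 = (15 − 0) + 0.2·22 = 19.4.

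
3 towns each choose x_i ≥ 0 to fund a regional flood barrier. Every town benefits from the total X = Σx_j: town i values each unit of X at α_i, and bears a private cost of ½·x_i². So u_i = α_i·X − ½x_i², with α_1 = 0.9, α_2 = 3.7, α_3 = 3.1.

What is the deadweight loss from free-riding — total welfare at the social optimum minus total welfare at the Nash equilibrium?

Town i's FOC: ∂u_i/∂x_i = α_i − x_i = 0, so x_i* = α_i.
NE contributions = (0.9, 3.7, 3.1); X = 7.7.
W^NE = (Σα)·X − ½Σα_i² = 7.7² − ½·24.11 = 47.235.
Planner sets x_i = Σα_j = 7.7 for every i, so X^SO = 3·7.7 = 23.1.
W^SO = (Σα)·X^SO − ½·3·(Σα)² = (3/2)·7.7² = 88.935.
Deadweight loss = W^SO − W^NE = 41.7.

41.7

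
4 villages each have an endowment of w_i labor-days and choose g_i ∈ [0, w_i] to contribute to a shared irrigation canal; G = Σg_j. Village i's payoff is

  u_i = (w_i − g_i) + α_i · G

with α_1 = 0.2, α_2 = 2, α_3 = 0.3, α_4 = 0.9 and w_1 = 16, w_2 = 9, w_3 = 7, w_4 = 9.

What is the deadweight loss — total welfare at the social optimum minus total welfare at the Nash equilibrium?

76.8

∂u_i/∂g_i = α_i − 1, so village i contributes w_i if α_i > 1, else 0.
α_i > 1 for i ∈ {2}; NE contributions (0, 9, 0, 0), G = 9.
W^NE = Σw_i − G^NE + (Σα_i)·G^NE = 41 + 2.4·9 = 62.6.
Planner: ∂(Σu_j)/∂g_i = Σα_j − 1 = 2.4 > 0, so everyone contributes w_i; G^SO = 41, W^SO = 41 + 2.4·41 = 139.4.
Deadweight loss = 76.8.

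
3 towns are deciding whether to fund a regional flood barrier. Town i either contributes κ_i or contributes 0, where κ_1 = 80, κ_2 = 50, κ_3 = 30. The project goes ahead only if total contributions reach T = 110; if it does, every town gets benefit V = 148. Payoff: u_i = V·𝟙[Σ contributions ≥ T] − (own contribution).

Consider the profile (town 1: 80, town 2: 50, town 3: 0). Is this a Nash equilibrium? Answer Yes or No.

Total = 130 ≥ 110: provided.
Town 1 (pledges 80, payoff 68): dropping to 0 → total 50, payoff 0. No gain.
Town 2 (pledges 50, payoff 98): dropping to 0 → total 80, payoff 0. No gain.
Town 3 (pledges 0, payoff 148): pledging 30 → total 160, payoff 118. No gain.

Yes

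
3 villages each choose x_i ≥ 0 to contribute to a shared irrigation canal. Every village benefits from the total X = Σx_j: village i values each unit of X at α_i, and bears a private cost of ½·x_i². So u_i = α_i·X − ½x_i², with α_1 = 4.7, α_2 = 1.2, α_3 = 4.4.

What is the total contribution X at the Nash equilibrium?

10.3

Village i's FOC: ∂u_i/∂x_i = α_i − x_i = 0, so x_i* = α_i.
NE contributions = (4.7, 1.2, 4.4); X = 10.3.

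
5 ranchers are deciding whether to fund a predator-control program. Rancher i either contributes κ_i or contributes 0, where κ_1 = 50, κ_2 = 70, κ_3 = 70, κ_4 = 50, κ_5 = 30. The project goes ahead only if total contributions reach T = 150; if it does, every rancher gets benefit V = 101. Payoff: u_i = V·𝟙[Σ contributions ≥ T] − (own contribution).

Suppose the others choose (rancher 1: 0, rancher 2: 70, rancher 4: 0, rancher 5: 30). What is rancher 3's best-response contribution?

70

Others' total = 100. Contributing 70 brings total to 170 ≥ 150: gain V − κ_3 = 31.
Best response: 70.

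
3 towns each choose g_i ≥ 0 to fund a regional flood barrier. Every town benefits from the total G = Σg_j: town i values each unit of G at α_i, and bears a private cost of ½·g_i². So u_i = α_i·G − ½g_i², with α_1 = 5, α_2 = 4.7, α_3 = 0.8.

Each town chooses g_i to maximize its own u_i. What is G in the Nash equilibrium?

10.5

Town i's FOC: ∂u_i/∂g_i = α_i − g_i = 0, so g_i* = α_i.
NE contributions = (5, 4.7, 0.8); G = 10.5.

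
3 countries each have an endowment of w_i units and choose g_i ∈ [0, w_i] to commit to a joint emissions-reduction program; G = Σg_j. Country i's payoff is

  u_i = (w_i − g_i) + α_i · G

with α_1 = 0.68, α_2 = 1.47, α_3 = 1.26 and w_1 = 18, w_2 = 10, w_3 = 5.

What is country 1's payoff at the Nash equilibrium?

∂u_i/∂g_i = α_i − 1, so country i contributes w_i if α_i > 1, else 0.
α_i > 1 for i ∈ {2, 3}; NE contributions (0, 10, 5), G = 15.
u_1 = (18 − 0) + 0.68·15 = 28.2.

28.2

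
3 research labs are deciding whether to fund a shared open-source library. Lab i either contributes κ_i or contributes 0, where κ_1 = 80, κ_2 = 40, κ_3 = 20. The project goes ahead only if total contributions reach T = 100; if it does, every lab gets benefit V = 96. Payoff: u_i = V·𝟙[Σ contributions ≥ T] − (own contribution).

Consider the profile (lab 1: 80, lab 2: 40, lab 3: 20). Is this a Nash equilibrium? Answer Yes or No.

Total = 140 ≥ 100: provided.
Lab 1 (pledges 80, payoff 16): dropping to 0 → total 60, payoff 0. No gain.
Lab 2 (pledges 40, payoff 56): dropping to 0 → total 100, payoff 96. Profitable deviation.

No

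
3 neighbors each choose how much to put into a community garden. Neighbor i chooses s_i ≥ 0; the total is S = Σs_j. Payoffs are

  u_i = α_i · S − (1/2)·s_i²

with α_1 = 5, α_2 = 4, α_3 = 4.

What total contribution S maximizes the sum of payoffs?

Planner FOC: ∂(Σu_j)/∂s_i = (Σα_j) − s_i = 0, so s_i^SO = Σα_j = 13 for every i; S^SO = 39.

39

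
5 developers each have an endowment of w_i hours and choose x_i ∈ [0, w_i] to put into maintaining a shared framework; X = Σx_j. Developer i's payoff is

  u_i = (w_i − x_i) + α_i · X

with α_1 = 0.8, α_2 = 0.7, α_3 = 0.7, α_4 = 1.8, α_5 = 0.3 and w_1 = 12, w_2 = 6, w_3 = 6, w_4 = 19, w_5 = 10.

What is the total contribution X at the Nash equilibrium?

∂u_i/∂x_i = α_i − 1, so developer i contributes w_i if α_i > 1, else 0.
α_i > 1 for i ∈ {4}; NE contributions (0, 0, 0, 19, 0), X = 19.

19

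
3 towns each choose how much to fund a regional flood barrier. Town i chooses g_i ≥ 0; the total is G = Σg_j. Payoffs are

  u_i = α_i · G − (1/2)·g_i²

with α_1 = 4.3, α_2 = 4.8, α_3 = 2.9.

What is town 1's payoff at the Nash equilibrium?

42.355

Town i's FOC: ∂u_i/∂g_i = α_i − g_i = 0, so g_i* = α_i.
NE contributions = (4.3, 4.8, 2.9); G = 12.
u_1 = α_1·G − ½·(g_1)² = 4.3·12 − ½·4.3² = 42.355.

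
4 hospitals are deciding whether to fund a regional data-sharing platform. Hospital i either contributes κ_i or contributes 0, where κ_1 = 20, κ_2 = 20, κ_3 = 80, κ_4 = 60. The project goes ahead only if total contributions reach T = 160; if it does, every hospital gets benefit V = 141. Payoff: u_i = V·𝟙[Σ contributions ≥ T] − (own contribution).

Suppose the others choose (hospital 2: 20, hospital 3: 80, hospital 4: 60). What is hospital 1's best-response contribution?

Others' total = 160 ≥ 160; contributing adds cost 20 for no extra benefit.
Best response: 0.

0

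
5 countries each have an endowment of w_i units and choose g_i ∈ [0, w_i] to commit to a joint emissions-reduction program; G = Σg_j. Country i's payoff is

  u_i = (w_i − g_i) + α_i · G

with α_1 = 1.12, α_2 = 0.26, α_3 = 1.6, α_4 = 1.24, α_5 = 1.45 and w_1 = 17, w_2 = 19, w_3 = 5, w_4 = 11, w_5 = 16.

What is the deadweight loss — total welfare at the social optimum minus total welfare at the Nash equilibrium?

∂u_i/∂g_i = α_i − 1, so country i contributes w_i if α_i > 1, else 0.
α_i > 1 for i ∈ {1, 3, 4, 5}; NE contributions (17, 0, 5, 11, 16), G = 49.
W^NE = Σw_i − G^NE + (Σα_i)·G^NE = 68 + 4.67·49 = 296.83.
Planner: ∂(Σu_j)/∂g_i = Σα_j − 1 = 4.67 > 0, so everyone contributes w_i; G^SO = 68, W^SO = 68 + 4.67·68 = 385.56.
Deadweight loss = 88.73.

88.73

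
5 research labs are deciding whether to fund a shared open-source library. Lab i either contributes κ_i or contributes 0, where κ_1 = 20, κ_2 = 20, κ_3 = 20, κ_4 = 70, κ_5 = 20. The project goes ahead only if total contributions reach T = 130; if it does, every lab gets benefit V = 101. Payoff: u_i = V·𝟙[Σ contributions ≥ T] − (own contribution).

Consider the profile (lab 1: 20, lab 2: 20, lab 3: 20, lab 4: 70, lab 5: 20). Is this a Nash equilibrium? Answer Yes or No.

Total = 150 ≥ 130: provided.
Lab 1 (pledges 20, payoff 81): dropping to 0 → total 130, payoff 101. Profitable deviation.

No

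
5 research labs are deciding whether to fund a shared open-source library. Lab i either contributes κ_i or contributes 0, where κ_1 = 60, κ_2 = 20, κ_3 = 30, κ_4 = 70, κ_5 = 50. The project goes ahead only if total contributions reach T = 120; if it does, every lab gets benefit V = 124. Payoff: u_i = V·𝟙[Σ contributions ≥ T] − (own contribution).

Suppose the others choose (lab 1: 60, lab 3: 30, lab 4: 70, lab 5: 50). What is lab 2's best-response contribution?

0

Others' total = 210 ≥ 120; contributing adds cost 20 for no extra benefit.
Best response: 0.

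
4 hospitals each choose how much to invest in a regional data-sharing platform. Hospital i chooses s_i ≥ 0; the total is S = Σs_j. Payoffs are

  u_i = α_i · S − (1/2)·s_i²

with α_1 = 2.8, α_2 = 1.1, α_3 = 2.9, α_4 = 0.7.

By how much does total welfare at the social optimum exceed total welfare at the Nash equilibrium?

Hospital i's FOC: ∂u_i/∂s_i = α_i − s_i = 0, so s_i* = α_i.
NE contributions = (2.8, 1.1, 2.9, 0.7); S = 7.5.
W^NE = (Σα)·S − ½Σα_i² = 7.5² − ½·17.95 = 47.275.
Planner sets s_i = Σα_j = 7.5 for every i, so S^SO = 4·7.5 = 30.
W^SO = (Σα)·S^SO − ½·4·(Σα)² = (4/2)·7.5² = 112.5.
Deadweight loss = W^SO − W^NE = 65.225.

65.225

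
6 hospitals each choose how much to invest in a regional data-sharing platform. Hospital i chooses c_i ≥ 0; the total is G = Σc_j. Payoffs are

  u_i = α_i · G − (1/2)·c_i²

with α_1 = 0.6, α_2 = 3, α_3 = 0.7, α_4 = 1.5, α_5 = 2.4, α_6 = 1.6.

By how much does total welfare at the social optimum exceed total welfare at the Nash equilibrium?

202.29

Hospital i's FOC: ∂u_i/∂c_i = α_i − c_i = 0, so c_i* = α_i.
NE contributions = (0.6, 3, 0.7, 1.5, 2.4, 1.6); G = 9.8.
W^NE = (Σα)·G − ½Σα_i² = 9.8² − ½·20.42 = 85.83.
Planner sets c_i = Σα_j = 9.8 for every i, so G^SO = 6·9.8 = 58.8.
W^SO = (Σα)·G^SO − ½·6·(Σα)² = (6/2)·9.8² = 288.12.
Deadweight loss = W^SO − W^NE = 202.29.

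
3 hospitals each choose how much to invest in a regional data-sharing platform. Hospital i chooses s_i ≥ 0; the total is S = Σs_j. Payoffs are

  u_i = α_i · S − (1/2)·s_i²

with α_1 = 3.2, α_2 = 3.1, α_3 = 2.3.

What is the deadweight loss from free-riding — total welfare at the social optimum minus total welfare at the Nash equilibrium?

49.55

Hospital i's FOC: ∂u_i/∂s_i = α_i − s_i = 0, so s_i* = α_i.
NE contributions = (3.2, 3.1, 2.3); S = 8.6.
W^NE = (Σα)·S − ½Σα_i² = 8.6² − ½·25.14 = 61.39.
Planner sets s_i = Σα_j = 8.6 for every i, so S^SO = 3·8.6 = 25.8.
W^SO = (Σα)·S^SO − ½·3·(Σα)² = (3/2)·8.6² = 110.94.
Deadweight loss = W^SO − W^NE = 49.55.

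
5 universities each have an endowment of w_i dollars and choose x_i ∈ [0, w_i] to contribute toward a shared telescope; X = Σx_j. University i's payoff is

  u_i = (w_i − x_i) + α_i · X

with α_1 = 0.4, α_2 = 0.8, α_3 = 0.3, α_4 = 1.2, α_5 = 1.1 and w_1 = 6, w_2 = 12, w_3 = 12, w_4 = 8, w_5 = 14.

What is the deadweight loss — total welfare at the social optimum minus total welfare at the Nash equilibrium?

∂u_i/∂x_i = α_i − 1, so university i contributes w_i if α_i > 1, else 0.
α_i > 1 for i ∈ {4, 5}; NE contributions (0, 0, 0, 8, 14), X = 22.
W^NE = Σw_i − X^NE + (Σα_i)·X^NE = 52 + 2.8·22 = 113.6.
Planner: ∂(Σu_j)/∂x_i = Σα_j − 1 = 2.8 > 0, so everyone contributes w_i; X^SO = 52, W^SO = 52 + 2.8·52 = 197.6.
Deadweight loss = 84.

84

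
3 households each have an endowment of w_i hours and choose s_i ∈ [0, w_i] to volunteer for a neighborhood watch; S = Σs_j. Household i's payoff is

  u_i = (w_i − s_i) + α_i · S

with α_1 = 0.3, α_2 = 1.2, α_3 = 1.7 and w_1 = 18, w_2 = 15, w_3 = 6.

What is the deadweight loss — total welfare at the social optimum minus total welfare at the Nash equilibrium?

∂u_i/∂s_i = α_i − 1, so household i contributes w_i if α_i > 1, else 0.
α_i > 1 for i ∈ {2, 3}; NE contributions (0, 15, 6), S = 21.
W^NE = Σw_i − S^NE + (Σα_i)·S^NE = 39 + 2.2·21 = 85.2.
Planner: ∂(Σu_j)/∂s_i = Σα_j − 1 = 2.2 > 0, so everyone contributes w_i; S^SO = 39, W^SO = 39 + 2.2·39 = 124.8.
Deadweight loss = 39.6.

39.6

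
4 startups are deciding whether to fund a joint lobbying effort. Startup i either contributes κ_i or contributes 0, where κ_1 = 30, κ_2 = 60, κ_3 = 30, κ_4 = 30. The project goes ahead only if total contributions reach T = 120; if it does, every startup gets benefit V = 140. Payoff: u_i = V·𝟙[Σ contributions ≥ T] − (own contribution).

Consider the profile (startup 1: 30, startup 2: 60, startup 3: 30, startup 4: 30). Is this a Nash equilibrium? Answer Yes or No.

Total = 150 ≥ 120: provided.
Startup 1 (pledges 30, payoff 110): dropping to 0 → total 120, payoff 140. Profitable deviation.

No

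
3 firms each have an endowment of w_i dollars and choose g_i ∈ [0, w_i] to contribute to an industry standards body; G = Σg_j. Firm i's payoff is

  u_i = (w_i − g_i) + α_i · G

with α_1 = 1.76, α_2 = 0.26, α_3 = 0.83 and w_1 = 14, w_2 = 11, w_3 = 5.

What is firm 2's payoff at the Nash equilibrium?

14.64

∂u_i/∂g_i = α_i − 1, so firm i contributes w_i if α_i > 1, else 0.
α_i > 1 for i ∈ {1}; NE contributions (14, 0, 0), G = 14.
u_2 = (11 − 0) + 0.26·14 = 14.64.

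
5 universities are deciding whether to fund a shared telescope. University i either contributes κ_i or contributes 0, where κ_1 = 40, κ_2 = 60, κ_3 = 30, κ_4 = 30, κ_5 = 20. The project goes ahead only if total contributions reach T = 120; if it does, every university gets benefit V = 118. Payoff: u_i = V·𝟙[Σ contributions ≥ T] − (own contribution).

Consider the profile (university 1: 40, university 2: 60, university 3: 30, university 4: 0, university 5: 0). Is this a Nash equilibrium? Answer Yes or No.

Total = 130 ≥ 120: provided.
University 1 (pledges 40, payoff 78): dropping to 0 → total 90, payoff 0. No gain.
University 2 (pledges 60, payoff 58): dropping to 0 → total 70, payoff 0. No gain.
University 3 (pledges 30, payoff 88): dropping to 0 → total 100, payoff 0. No gain.
University 4 (pledges 0, payoff 118): pledging 30 → total 160, payoff 88. No gain.
University 5 (pledges 0, payoff 118): pledging 20 → total 150, payoff 98. No gain.

Yes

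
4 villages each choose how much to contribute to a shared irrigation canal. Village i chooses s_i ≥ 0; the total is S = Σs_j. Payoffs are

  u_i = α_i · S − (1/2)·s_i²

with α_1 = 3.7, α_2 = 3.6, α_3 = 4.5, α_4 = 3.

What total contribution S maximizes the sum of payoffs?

Planner FOC: ∂(Σu_j)/∂s_i = (Σα_j) − s_i = 0, so s_i^SO = Σα_j = 14.8 for every i; S^SO = 59.2.

59.2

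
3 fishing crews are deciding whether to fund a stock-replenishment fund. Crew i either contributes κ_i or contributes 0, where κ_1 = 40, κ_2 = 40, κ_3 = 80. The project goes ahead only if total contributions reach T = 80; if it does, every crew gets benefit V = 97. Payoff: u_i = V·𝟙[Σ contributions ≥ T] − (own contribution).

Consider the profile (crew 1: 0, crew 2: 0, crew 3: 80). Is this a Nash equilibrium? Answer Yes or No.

Total = 80 ≥ 80: provided.
Crew 1 (pledges 0, payoff 97): pledging 40 → total 120, payoff 57. No gain.
Crew 2 (pledges 0, payoff 97): pledging 40 → total 120, payoff 57. No gain.
Crew 3 (pledges 80, payoff 17): dropping to 0 → total 0, payoff 0. No gain.

Yes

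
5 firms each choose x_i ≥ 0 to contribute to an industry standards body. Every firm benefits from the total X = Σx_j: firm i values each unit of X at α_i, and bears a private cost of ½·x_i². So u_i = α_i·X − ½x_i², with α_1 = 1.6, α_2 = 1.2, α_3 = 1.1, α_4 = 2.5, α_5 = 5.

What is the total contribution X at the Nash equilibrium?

11.4

Firm i's FOC: ∂u_i/∂x_i = α_i − x_i = 0, so x_i* = α_i.
NE contributions = (1.6, 1.2, 1.1, 2.5, 5); X = 11.4.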